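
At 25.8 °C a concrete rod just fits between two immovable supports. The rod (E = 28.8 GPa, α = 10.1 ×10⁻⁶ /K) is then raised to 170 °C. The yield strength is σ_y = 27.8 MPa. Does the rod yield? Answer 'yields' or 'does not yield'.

yields

ΔT = 144.2 K. Constrained thermal stress σ = E·α·ΔT = 28.80×10³ MPa × 10.1×10⁻⁶ × 144.2 = 41.9 MPa (compressive).
Compare to σ_y = 27.8 MPa: σ ≥ σ_y, so it yields.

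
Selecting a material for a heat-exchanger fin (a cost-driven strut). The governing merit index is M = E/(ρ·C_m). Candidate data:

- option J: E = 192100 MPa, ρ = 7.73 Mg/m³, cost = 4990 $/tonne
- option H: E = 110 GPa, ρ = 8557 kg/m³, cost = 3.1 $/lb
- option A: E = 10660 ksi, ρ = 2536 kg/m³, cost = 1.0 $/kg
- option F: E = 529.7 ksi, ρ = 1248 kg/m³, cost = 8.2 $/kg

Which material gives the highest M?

option A

Convert each candidate to consistent units, then evaluate M:
  option J: E = 192.1 GPa, ρ = 7730 kg/m³, cost = 4.990 $/kg
  option H: E = 110.0 GPa, ρ = 8557 kg/m³, cost = 6.834 $/kg
  option A: E = 73.50 GPa, ρ = 2536 kg/m³, cost = 1.000 $/kg
  option F: E = 3.652 GPa, ρ = 1248 kg/m³, cost = 8.200 $/kg
  option A: M = 29.0 MN·m per $
  option J: M = 4.98 MN·m per $
  option H: M = 1.88 MN·m per $
  option F: M = 0.357 MN·m per $
Highest index: option A.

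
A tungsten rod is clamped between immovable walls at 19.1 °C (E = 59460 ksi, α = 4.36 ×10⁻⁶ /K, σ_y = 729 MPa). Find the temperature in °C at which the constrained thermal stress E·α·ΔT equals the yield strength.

E = 59460 ksi = 410.0 GPa.
E·α·ΔT = 729.0 MPa ⇒ ΔT = 729.0 / (410.0×10³ × 4.36×10⁻⁶) = 407.8 K.
T = 19.1 + 407.8 = 426.9 °C.

427 °C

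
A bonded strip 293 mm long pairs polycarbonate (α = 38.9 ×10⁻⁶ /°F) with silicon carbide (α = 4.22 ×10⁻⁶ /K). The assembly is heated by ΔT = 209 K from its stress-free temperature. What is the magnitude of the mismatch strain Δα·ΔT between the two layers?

polycarbonate: α = 38.9×10⁻⁶/°F × 9/5 = 70.0×10⁻⁶/K.
Δα = |70.0 − 4.22|×10⁻⁶/K = 65.8×10⁻⁶/K.
Mismatch strain = Δα·ΔT = 65.8×10⁻⁶ × 209.0 = 0.0138.

0.0138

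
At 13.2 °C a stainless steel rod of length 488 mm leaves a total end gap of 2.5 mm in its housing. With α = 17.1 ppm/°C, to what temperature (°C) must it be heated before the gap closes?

α·L₀·ΔT = 2.5 mm ⇒ ΔT = 2.5 / (17.1×10⁻⁶ × 488.0) = 299.6 K.
T = 13.2 + 299.6 = 312.8 °C.

313 °C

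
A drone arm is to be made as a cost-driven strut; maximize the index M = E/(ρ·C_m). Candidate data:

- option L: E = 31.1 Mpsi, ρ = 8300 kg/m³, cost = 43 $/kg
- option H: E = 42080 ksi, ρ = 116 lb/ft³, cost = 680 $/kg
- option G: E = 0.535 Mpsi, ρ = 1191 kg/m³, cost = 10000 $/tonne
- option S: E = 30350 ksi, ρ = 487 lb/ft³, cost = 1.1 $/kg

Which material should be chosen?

option S

Normalizing units and computing the index:
  option L: E = 214.4 GPa, ρ = 8300 kg/m³, cost = 43.00 $/kg
  option H: E = 290.1 GPa, ρ = 1858 kg/m³, cost = 680.0 $/kg
  option G: E = 3.689 GPa, ρ = 1191 kg/m³, cost = 10.00 $/kg
  option S: E = 209.3 GPa, ρ = 7801 kg/m³, cost = 1.100 $/kg
  option S: M = 24.4 MN·m per $
  option L: M = 0.601 MN·m per $
  option G: M = 0.310 MN·m per $
  option H: M = 0.230 MN·m per $
Option S has the largest M.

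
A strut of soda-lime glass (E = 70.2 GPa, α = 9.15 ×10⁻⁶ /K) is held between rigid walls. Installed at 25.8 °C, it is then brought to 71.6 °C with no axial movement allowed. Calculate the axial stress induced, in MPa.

ΔT = 45.80 K. Constrained thermal stress σ = E·α·ΔT = 70.20×10³ MPa × 9.15×10⁻⁶ × 45.80 = 29.4 MPa (compressive).

29.4 MPa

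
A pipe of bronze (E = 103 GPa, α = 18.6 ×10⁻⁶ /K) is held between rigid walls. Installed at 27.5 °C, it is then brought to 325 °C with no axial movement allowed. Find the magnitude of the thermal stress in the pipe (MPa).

570 MPa

ΔT = 297.5 K. Constrained thermal stress σ = E·α·ΔT = 103.0×10³ MPa × 18.6×10⁻⁶ × 297.5 = 570 MPa (compressive).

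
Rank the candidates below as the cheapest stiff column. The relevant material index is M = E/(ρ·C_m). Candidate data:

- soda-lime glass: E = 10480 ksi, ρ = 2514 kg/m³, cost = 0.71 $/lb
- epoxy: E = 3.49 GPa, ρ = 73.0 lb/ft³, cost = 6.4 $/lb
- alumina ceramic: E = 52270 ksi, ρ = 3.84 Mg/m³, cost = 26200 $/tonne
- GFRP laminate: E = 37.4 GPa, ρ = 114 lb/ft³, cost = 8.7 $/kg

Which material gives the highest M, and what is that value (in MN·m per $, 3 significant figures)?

In SI units:
  soda-lime glass: E = 72.26 GPa, ρ = 2514 kg/m³, cost = 1.565 $/kg
  epoxy: E = 3.490 GPa, ρ = 1169 kg/m³, cost = 14.11 $/kg
  alumina ceramic: E = 360.4 GPa, ρ = 3840 kg/m³, cost = 26.20 $/kg
  GFRP laminate: E = 37.40 GPa, ρ = 1826 kg/m³, cost = 8.700 $/kg
  soda-lime glass: M = 18.4 MN·m per $
  alumina ceramic: M = 3.58 MN·m per $
  GFRP laminate: M = 2.35 MN·m per $
  epoxy: M = 0.212 MN·m per $
Soda-lime glass ranks first.

soda-lime glass, M = 18.4 MN·m per $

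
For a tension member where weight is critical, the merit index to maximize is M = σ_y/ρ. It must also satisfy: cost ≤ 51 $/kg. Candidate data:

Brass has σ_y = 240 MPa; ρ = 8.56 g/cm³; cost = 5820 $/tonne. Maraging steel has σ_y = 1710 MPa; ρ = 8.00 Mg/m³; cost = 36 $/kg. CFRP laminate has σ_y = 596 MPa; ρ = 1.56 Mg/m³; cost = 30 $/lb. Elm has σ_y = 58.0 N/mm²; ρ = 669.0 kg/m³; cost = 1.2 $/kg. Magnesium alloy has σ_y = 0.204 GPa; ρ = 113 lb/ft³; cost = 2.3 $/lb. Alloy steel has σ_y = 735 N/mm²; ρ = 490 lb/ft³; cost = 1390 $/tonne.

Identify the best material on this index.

Screen on constraints: cost ≤ 51 $/kg. Survivors: brass, maraging steel, elm, magnesium alloy, alloy steel.
Normalizing units and computing the index:
  brass: σ_y = 240.0 MPa, ρ = 8560 kg/m³
  maraging steel: σ_y = 1710 MPa, ρ = 8000 kg/m³
  elm: σ_y = 58.00 MPa, ρ = 669.0 kg/m³
  magnesium alloy: σ_y = 204.0 MPa, ρ = 1810 kg/m³
  alloy steel: σ_y = 735.0 MPa, ρ = 7849 kg/m³
  maraging steel: M = 214 kN·m/kg
  magnesium alloy: M = 113 kN·m/kg
  alloy steel: M = 93.6 kN·m/kg
  elm: M = 86.7 kN·m/kg
  brass: M = 28.0 kN·m/kg
Highest index: maraging steel.

maraging steel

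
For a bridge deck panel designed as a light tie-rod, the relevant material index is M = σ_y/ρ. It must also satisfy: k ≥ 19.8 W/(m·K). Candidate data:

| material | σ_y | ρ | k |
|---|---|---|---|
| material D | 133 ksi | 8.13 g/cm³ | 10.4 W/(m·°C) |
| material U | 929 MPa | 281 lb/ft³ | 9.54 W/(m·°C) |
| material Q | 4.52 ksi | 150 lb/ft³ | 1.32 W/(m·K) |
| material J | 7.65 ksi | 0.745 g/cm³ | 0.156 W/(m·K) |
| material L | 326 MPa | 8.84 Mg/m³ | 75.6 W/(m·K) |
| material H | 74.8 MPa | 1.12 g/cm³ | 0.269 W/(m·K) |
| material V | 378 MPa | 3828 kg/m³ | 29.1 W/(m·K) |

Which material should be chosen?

Screen on constraints: k ≥ 19.8 W/(m·K). Survivors: material L, material V.
After converting to SI:
  material L: σ_y = 326.0 MPa, ρ = 8840 kg/m³
  material V: σ_y = 378.0 MPa, ρ = 3828 kg/m³
  material V: M = 98.7 kN·m/kg
  material L: M = 36.9 kN·m/kg
The maximum is for material V.

material V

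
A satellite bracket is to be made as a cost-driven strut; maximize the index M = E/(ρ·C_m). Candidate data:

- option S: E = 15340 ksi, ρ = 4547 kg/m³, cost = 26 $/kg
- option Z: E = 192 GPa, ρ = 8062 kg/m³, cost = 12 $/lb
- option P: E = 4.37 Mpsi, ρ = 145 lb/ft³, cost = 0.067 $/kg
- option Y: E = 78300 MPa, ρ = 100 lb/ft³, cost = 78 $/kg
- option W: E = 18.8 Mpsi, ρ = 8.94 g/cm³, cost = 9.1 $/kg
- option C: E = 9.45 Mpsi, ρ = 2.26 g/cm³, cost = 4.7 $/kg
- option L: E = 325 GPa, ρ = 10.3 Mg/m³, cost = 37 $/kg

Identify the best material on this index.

In SI units:
  option S: E = 105.8 GPa, ρ = 4547 kg/m³, cost = 26.00 $/kg
  option Z: E = 192.0 GPa, ρ = 8062 kg/m³, cost = 26.46 $/kg
  option P: E = 30.13 GPa, ρ = 2323 kg/m³, cost = 0.06700 $/kg
  option Y: E = 78.30 GPa, ρ = 1602 kg/m³, cost = 78.00 $/kg
  option W: E = 129.6 GPa, ρ = 8940 kg/m³, cost = 9.100 $/kg
  option C: E = 65.16 GPa, ρ = 2260 kg/m³, cost = 4.700 $/kg
  option L: E = 325.0 GPa, ρ = 10300 kg/m³, cost = 37.00 $/kg
  option P: M = 194 MN·m per $
  option C: M = 6.13 MN·m per $
  option W: M = 1.59 MN·m per $
  option Z: M = 0.900 MN·m per $
  option S: M = 0.895 MN·m per $
  option L: M = 0.853 MN·m per $
  option Y: M = 0.627 MN·m per $
Option P has the largest M.

option P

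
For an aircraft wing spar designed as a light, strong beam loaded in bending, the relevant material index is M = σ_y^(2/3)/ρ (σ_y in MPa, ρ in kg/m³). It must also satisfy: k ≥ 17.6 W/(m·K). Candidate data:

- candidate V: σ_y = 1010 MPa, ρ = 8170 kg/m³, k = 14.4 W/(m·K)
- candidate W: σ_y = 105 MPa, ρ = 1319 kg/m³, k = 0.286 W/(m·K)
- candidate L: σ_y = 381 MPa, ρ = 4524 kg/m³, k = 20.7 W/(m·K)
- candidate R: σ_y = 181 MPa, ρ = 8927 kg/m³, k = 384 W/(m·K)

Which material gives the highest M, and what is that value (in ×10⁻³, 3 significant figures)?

Screen on constraints: k ≥ 17.6 W/(m·K). Survivors: candidate L, candidate R.
Evaluate M for each candidate:
  candidate L: M = 11.6×10⁻³
  candidate R: M = 3.58×10⁻³
Candidate L has the largest M.

candidate L, M = 11.6×10⁻³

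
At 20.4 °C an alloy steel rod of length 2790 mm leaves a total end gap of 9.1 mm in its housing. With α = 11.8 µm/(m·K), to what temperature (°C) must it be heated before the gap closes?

α·L₀·ΔT = 9.1 mm ⇒ ΔT = 9.1 / (11.8×10⁻⁶ × 2790.0) = 276.4 K.
T = 20.4 + 276.4 = 296.8 °C.

297 °C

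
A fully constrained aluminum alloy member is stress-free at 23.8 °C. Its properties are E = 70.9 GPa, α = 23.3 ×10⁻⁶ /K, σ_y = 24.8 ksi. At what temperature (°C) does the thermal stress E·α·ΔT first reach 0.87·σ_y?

σ_y = 24.8 ksi = 171.0 MPa.
E·α·ΔT = 148.8 MPa ⇒ ΔT = 148.8 / (70.90×10³ × 23.3×10⁻⁶) = 90.05 K.
T = 23.8 + 90.05 = 113.9 °C.

114 °C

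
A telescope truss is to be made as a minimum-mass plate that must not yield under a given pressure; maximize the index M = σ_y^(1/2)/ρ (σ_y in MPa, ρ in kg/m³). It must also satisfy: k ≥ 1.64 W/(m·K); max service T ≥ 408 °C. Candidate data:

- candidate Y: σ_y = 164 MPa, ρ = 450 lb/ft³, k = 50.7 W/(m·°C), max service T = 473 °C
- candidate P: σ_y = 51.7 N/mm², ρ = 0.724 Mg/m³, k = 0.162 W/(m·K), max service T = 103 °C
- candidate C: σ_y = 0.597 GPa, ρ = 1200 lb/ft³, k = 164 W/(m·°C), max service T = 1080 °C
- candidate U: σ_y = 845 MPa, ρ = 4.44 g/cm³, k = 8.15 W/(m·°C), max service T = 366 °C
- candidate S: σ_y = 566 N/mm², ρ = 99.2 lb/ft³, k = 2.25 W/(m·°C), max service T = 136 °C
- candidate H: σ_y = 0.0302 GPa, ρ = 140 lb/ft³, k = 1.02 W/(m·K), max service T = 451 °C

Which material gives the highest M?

candidate Y

Screen on constraints: k ≥ 1.64 W/(m·K); max service T ≥ 408 °C. Survivors: candidate Y, candidate C.
Normalizing units and computing the index:
  candidate Y: σ_y = 164.0 MPa, ρ = 7208 kg/m³
  candidate C: σ_y = 597.0 MPa, ρ = 19220 kg/m³
  candidate Y: M = 1.78×10⁻³
  candidate C: M = 1.27×10⁻³
The maximum is for candidate Y.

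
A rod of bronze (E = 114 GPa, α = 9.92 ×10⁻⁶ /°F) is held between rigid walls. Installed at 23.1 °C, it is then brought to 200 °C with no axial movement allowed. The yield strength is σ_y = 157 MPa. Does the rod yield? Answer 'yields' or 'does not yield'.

yields

α = 9.92×10⁻⁶/°F × 9/5 = 17.9×10⁻⁶/K.
ΔT = 176.9 K. Constrained thermal stress σ = E·α·ΔT = 114.0×10³ MPa × 17.9×10⁻⁶ × 176.9 = 360 MPa (compressive).
Compare to σ_y = 157 MPa: σ ≥ σ_y, so it yields.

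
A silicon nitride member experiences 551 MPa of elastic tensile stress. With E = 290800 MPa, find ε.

E = 290800 MPa = 290.8 GPa = 290800 MPa.
ε = σ/E = 551 / 290800 = 1.89×10⁻³.

1.89×10⁻³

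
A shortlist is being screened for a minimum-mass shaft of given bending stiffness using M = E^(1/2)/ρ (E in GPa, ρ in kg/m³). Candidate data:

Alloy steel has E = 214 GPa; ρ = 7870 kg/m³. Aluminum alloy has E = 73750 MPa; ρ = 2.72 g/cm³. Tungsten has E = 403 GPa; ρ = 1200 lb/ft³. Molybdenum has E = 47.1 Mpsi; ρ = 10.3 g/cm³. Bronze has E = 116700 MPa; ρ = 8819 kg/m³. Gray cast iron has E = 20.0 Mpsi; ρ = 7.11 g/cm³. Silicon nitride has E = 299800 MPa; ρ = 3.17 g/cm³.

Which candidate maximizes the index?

silicon nitride

After converting to SI:
  alloy steel: E = 214.0 GPa, ρ = 7870 kg/m³
  aluminum alloy: E = 73.75 GPa, ρ = 2720 kg/m³
  tungsten: E = 403.0 GPa, ρ = 19220 kg/m³
  molybdenum: E = 324.7 GPa, ρ = 10300 kg/m³
  bronze: E = 116.7 GPa, ρ = 8819 kg/m³
  gray cast iron: E = 137.9 GPa, ρ = 7110 kg/m³
  silicon nitride: E = 299.8 GPa, ρ = 3170 kg/m³
  silicon nitride: M = 5.46×10⁻³
  aluminum alloy: M = 3.16×10⁻³
  alloy steel: M = 1.86×10⁻³
  molybdenum: M = 1.75×10⁻³
  gray cast iron: M = 1.65×10⁻³
  bronze: M = 1.22×10⁻³
  tungsten: M = 1.04×10⁻³
The maximum is for silicon nitride.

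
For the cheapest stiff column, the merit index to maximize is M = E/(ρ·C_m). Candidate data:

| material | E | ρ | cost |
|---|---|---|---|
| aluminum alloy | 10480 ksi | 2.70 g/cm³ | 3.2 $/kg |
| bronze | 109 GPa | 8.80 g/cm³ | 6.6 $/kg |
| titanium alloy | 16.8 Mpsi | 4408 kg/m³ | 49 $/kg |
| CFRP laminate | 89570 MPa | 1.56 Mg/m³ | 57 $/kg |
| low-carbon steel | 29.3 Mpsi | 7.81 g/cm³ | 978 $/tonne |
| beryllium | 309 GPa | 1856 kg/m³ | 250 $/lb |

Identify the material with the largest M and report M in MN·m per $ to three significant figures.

low-carbon steel, M = 26.4 MN·m per $

After converting to SI:
  aluminum alloy: E = 72.26 GPa, ρ = 2700 kg/m³, cost = 3.200 $/kg
  bronze: E = 109.0 GPa, ρ = 8800 kg/m³, cost = 6.600 $/kg
  titanium alloy: E = 115.8 GPa, ρ = 4408 kg/m³, cost = 49.00 $/kg
  CFRP laminate: E = 89.57 GPa, ρ = 1560 kg/m³, cost = 57.00 $/kg
  low-carbon steel: E = 202.0 GPa, ρ = 7810 kg/m³, cost = 0.9780 $/kg
  beryllium: E = 309.0 GPa, ρ = 1856 kg/m³, cost = 551.1 $/kg
  low-carbon steel: M = 26.4 MN·m per $
  aluminum alloy: M = 8.36 MN·m per $
  bronze: M = 1.88 MN·m per $
  CFRP laminate: M = 1.01 MN·m per $
  titanium alloy: M = 0.536 MN·m per $
  beryllium: M = 0.302 MN·m per $
Low-carbon steel has the largest M.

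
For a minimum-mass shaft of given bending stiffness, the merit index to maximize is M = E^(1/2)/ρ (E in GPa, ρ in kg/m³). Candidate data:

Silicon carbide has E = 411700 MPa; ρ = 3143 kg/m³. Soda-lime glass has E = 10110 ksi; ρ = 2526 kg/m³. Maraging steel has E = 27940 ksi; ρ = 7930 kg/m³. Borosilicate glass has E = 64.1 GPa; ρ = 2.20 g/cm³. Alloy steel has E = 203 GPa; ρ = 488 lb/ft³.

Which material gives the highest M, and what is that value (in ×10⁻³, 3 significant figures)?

silicon carbide, M = 6.46×10⁻³

In SI units:
  silicon carbide: E = 411.7 GPa, ρ = 3143 kg/m³
  soda-lime glass: E = 69.71 GPa, ρ = 2526 kg/m³
  maraging steel: E = 192.6 GPa, ρ = 7930 kg/m³
  borosilicate glass: E = 64.10 GPa, ρ = 2200 kg/m³
  alloy steel: E = 203.0 GPa, ρ = 7817 kg/m³
  silicon carbide: M = 6.46×10⁻³
  borosilicate glass: M = 3.64×10⁻³
  soda-lime glass: M = 3.31×10⁻³
  alloy steel: M = 1.82×10⁻³
  maraging steel: M = 1.75×10⁻³
Silicon carbide ranks first.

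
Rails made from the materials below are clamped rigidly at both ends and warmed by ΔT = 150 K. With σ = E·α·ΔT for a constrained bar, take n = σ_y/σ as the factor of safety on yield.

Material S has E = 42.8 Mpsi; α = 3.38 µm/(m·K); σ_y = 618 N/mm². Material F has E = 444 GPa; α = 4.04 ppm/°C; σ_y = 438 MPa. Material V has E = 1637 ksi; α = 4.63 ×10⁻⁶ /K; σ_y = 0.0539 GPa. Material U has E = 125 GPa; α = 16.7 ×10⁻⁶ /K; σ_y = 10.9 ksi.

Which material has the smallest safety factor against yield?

Per material, after unit conversion:
  material S: E = 295.1, α = 3.38, σ_y = 618.0 → σ = 150 MPa, n = 4.13
  material F: E = 444.0, α = 4.04, σ_y = 438.0 → σ = 269 MPa, n = 1.63
  material V: E = 11.29, α = 4.63, σ_y = 53.90 → σ = 7.84 MPa, n = 6.88
  material U: E = 125.0, α = 16.7, σ_y = 75.15 → σ = 313 MPa, n = 0.240
Material U has the lowest safety factor, n = 0.240.

material U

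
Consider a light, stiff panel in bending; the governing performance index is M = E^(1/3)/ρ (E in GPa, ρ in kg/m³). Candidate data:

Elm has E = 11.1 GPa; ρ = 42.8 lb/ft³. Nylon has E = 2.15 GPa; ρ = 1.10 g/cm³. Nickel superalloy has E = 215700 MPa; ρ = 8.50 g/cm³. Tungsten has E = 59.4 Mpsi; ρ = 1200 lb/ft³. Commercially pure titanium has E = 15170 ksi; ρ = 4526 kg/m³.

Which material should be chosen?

elm

Putting every candidate on a common basis:
  elm: E = 11.10 GPa, ρ = 685.6 kg/m³
  nylon: E = 2.150 GPa, ρ = 1100 kg/m³
  nickel superalloy: E = 215.7 GPa, ρ = 8500 kg/m³
  tungsten: E = 409.5 GPa, ρ = 19220 kg/m³
  commercially pure titanium: E = 104.6 GPa, ρ = 4526 kg/m³
  elm: M = 3.25×10⁻³
  nylon: M = 1.17×10⁻³
  commercially pure titanium: M = 1.04×10⁻³
  nickel superalloy: M = 0.706×10⁻³
  tungsten: M = 0.386×10⁻³
The maximum is for elm.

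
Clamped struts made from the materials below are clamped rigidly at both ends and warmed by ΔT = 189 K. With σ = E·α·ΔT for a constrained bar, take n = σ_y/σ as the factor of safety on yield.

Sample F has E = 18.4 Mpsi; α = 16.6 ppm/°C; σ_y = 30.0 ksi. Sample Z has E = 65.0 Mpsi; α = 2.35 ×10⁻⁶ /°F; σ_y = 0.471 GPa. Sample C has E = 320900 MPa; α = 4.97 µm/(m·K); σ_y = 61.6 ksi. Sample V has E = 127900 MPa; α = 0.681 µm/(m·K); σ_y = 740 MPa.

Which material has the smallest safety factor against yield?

With everything in SI (GPa, ×10⁻⁶/K, MPa):
  sample F: E = 126.9, α = 16.6, σ_y = 206.8 → σ = 398 MPa, n = 0.520
  sample Z: E = 448.2, α = 4.23, σ_y = 471.0 → σ = 358 MPa, n = 1.31
  sample C: E = 320.9, α = 4.97, σ_y = 424.7 → σ = 301 MPa, n = 1.41
  sample V: E = 127.9, α = 0.681, σ_y = 740.0 → σ = 16.5 MPa, n = 45.0
The minimum is sample F at n = 0.520.

sample F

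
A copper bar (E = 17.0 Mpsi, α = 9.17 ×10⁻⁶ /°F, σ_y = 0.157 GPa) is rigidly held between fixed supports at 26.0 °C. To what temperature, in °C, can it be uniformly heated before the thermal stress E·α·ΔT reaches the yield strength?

107 °C

E = 17.0 Mpsi = 117.2 GPa.
α = 9.17×10⁻⁶/°F × 9/5 = 16.5×10⁻⁶/K.
σ_y = 0.157 GPa = 157.0 MPa.
E·α·ΔT = 157.0 MPa ⇒ ΔT = 157.0 / (117.2×10³ × 16.5×10⁻⁶) = 81.15 K.
T = 26.0 + 81.15 = 107.2 °C.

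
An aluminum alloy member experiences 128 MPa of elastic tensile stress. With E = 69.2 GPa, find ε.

ε = σ/E = 128 / 69200 = 1.85×10⁻³.

1.85×10⁻³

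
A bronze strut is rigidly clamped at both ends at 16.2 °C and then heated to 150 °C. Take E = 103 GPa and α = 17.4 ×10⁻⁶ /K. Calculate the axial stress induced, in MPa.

240 MPa

ΔT = 133.8 K. Constrained thermal stress σ = E·α·ΔT = 103.0×10³ MPa × 17.4×10⁻⁶ × 133.8 = 240 MPa (compressive).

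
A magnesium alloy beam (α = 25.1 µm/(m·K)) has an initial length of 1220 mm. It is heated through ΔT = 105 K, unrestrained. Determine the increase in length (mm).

ΔL = α·L₀·ΔT = 25.1×10⁻⁶ × 1220 mm × 105.0 K = 3.22 mm.

3.22 mm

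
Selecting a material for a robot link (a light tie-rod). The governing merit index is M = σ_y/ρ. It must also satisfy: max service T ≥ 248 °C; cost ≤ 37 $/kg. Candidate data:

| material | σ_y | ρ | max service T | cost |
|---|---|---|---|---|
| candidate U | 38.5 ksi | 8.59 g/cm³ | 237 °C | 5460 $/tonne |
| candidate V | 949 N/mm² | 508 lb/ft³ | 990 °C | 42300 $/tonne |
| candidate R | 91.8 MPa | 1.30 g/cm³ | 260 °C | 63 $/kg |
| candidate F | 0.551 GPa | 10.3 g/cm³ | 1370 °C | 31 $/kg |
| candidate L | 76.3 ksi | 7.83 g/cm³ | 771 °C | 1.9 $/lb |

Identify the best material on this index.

Screen on constraints: max service T ≥ 248 °C; cost ≤ 37 $/kg. Survivors: candidate F, candidate L.
Convert each candidate to consistent units, then evaluate M:
  candidate F: σ_y = 551.0 MPa, ρ = 10300 kg/m³
  candidate L: σ_y = 526.1 MPa, ρ = 7830 kg/m³
  candidate L: M = 67.2 kN·m/kg
  candidate F: M = 53.5 kN·m/kg
Candidate L has the largest M.

candidate L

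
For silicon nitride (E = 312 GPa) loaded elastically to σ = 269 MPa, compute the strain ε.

ε = σ/E = 269 / 312000 = 8.62×10⁻⁴.

8.62×10⁻⁴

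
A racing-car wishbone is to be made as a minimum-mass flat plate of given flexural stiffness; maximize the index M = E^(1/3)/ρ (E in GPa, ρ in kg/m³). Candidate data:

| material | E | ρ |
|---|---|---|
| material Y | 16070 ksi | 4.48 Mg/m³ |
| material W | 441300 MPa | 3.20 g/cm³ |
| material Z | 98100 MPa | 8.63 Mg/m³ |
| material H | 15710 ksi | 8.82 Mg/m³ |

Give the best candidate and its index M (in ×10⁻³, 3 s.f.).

material W, M = 2.38×10⁻³

Putting every candidate on a common basis:
  material Y: E = 110.8 GPa, ρ = 4480 kg/m³
  material W: E = 441.3 GPa, ρ = 3200 kg/m³
  material Z: E = 98.10 GPa, ρ = 8630 kg/m³
  material H: E = 108.3 GPa, ρ = 8820 kg/m³
  material W: M = 2.38×10⁻³
  material Y: M = 1.07×10⁻³
  material H: M = 0.540×10⁻³
  material Z: M = 0.534×10⁻³
Material W ranks first.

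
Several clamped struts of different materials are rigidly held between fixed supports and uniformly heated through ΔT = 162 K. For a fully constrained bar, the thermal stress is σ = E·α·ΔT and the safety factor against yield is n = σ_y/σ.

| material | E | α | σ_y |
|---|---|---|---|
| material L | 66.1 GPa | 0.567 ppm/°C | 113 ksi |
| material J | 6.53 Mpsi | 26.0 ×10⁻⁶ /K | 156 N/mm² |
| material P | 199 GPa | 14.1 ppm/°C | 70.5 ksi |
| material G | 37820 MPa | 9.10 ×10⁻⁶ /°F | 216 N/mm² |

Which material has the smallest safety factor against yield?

In consistent units (E in GPa, α in ×10⁻⁶/K, σ_y in MPa):
  material L: E = 66.10, α = 0.567, σ_y = 779.1 → σ = 6.07 MPa, n = 128
  material J: E = 45.02, α = 26.0, σ_y = 156.0 → σ = 190 MPa, n = 0.823
  material P: E = 199.0, α = 14.1, σ_y = 486.1 → σ = 455 MPa, n = 1.07
  material G: E = 37.82, α = 16.4, σ_y = 216.0 → σ = 100 MPa, n = 2.15
Smallest n: material J with n = 0.823.

material J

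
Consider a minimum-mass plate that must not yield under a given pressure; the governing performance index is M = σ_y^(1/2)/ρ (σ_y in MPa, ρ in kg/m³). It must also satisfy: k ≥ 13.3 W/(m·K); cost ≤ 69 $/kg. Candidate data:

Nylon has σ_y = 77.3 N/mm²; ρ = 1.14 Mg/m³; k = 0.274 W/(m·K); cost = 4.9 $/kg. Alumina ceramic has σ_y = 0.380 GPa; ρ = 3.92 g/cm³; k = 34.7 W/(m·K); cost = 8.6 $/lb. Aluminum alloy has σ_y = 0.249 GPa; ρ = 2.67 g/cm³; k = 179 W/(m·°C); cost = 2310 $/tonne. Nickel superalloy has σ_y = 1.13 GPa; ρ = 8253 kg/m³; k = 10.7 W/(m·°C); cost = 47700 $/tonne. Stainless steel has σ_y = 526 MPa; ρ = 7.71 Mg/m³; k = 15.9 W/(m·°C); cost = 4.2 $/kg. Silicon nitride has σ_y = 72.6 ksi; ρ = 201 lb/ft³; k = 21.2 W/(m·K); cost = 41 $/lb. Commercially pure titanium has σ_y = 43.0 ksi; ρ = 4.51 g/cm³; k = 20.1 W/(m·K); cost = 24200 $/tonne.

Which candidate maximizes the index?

aluminum alloy

Screen on constraints: k ≥ 13.3 W/(m·K); cost ≤ 69 $/kg. Survivors: alumina ceramic, aluminum alloy, stainless steel, commercially pure titanium.
Putting every candidate on a common basis:
  alumina ceramic: σ_y = 380.0 MPa, ρ = 3920 kg/m³
  aluminum alloy: σ_y = 249.0 MPa, ρ = 2670 kg/m³
  stainless steel: σ_y = 526.0 MPa, ρ = 7710 kg/m³
  commercially pure titanium: σ_y = 296.5 MPa, ρ = 4510 kg/m³
  aluminum alloy: M = 5.91×10⁻³
  alumina ceramic: M = 4.97×10⁻³
  commercially pure titanium: M = 3.82×10⁻³
  stainless steel: M = 2.97×10⁻³
Aluminum alloy has the largest M.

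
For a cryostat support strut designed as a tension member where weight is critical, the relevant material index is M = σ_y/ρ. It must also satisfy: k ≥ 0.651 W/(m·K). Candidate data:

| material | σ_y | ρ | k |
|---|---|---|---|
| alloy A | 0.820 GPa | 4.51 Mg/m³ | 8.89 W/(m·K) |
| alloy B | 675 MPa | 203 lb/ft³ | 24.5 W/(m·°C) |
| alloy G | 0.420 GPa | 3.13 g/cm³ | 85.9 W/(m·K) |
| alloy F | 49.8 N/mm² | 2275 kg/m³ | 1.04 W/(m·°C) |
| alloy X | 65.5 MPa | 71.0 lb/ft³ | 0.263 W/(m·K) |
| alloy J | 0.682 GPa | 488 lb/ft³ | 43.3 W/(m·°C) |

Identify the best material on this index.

Screen on constraints: k ≥ 0.651 W/(m·K). Survivors: alloy A, alloy B, alloy G, alloy F, alloy J.
Convert each candidate to consistent units, then evaluate M:
  alloy A: σ_y = 820.0 MPa, ρ = 4510 kg/m³
  alloy B: σ_y = 675.0 MPa, ρ = 3252 kg/m³
  alloy G: σ_y = 420.0 MPa, ρ = 3130 kg/m³
  alloy F: σ_y = 49.80 MPa, ρ = 2275 kg/m³
  alloy J: σ_y = 682.0 MPa, ρ = 7817 kg/m³
  alloy B: M = 208 kN·m/kg
  alloy A: M = 182 kN·m/kg
  alloy G: M = 134 kN·m/kg
  alloy J: M = 87.2 kN·m/kg
  alloy F: M = 21.9 kN·m/kg
Alloy B ranks first.

alloy B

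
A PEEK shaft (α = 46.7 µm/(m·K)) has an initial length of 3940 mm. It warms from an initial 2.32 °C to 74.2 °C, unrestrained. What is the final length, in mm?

ΔT = 74.2 − 2.32 = 71.88 K.
ΔL = α·L₀·ΔT = 46.7×10⁻⁶ × 3940 mm × 71.88 K = 13.2 mm.
L = L₀ + ΔL = 3940 + 13.2 = 3953.2 mm.

3953.2 mm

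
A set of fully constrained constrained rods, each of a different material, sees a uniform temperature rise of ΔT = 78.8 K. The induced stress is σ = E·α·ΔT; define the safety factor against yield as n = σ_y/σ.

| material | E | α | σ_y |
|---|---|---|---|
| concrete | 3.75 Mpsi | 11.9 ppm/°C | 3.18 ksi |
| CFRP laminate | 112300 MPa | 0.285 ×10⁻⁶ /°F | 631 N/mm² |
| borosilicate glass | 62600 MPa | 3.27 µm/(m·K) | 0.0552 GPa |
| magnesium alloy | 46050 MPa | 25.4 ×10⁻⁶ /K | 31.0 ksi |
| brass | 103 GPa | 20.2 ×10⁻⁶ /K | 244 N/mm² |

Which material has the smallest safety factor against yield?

Per material, after unit conversion:
  concrete: E = 25.86, α = 11.9, σ_y = 21.93 → σ = 24.2 MPa, n = 0.904
  CFRP laminate: E = 112.3, α = 0.513, σ_y = 631.0 → σ = 4.54 MPa, n = 139
  borosilicate glass: E = 62.60, α = 3.27, σ_y = 55.20 → σ = 16.1 MPa, n = 3.42
  magnesium alloy: E = 46.05, α = 25.4, σ_y = 213.7 → σ = 92.2 MPa, n = 2.32
  brass: E = 103.0, α = 20.2, σ_y = 244.0 → σ = 164 MPa, n = 1.49
Concrete has the lowest safety factor, n = 0.904.

concrete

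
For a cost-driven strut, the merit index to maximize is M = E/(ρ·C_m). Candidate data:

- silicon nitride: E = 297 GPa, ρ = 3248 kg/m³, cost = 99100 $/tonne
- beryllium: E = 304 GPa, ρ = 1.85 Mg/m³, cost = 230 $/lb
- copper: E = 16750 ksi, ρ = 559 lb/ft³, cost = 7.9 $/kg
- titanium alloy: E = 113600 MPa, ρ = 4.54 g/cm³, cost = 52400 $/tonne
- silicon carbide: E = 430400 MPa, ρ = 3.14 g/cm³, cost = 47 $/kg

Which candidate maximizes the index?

silicon carbide

After converting to SI:
  silicon nitride: E = 297.0 GPa, ρ = 3248 kg/m³, cost = 99.10 $/kg
  beryllium: E = 304.0 GPa, ρ = 1850 kg/m³, cost = 507.1 $/kg
  copper: E = 115.5 GPa, ρ = 8954 kg/m³, cost = 7.900 $/kg
  titanium alloy: E = 113.6 GPa, ρ = 4540 kg/m³, cost = 52.40 $/kg
  silicon carbide: E = 430.4 GPa, ρ = 3140 kg/m³, cost = 47.00 $/kg
  silicon carbide: M = 2.92 MN·m per $
  copper: M = 1.63 MN·m per $
  silicon nitride: M = 0.923 MN·m per $
  titanium alloy: M = 0.478 MN·m per $
  beryllium: M = 0.324 MN·m per $
Highest index: silicon carbide.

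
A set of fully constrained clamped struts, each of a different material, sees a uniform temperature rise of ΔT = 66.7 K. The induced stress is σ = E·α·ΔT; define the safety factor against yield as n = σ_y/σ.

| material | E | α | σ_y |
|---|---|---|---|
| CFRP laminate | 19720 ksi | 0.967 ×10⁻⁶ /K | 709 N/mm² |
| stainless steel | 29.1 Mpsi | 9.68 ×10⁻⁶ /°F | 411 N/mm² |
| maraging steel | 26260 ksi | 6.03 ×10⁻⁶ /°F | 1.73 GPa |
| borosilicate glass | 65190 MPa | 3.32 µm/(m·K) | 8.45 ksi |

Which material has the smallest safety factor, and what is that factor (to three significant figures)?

With everything in SI (GPa, ×10⁻⁶/K, MPa):
  CFRP laminate: E = 136.0, α = 0.967, σ_y = 709.0 → σ = 8.77 MPa, n = 80.8
  stainless steel: E = 200.6, α = 17.4, σ_y = 411.0 → σ = 233 MPa, n = 1.76
  maraging steel: E = 181.1, α = 10.9, σ_y = 1730 → σ = 131 MPa, n = 13.2
  borosilicate glass: E = 65.19, α = 3.32, σ_y = 58.26 → σ = 14.4 MPa, n = 4.04
Stainless steel has the lowest safety factor, n = 1.76.

stainless steel, n = 1.76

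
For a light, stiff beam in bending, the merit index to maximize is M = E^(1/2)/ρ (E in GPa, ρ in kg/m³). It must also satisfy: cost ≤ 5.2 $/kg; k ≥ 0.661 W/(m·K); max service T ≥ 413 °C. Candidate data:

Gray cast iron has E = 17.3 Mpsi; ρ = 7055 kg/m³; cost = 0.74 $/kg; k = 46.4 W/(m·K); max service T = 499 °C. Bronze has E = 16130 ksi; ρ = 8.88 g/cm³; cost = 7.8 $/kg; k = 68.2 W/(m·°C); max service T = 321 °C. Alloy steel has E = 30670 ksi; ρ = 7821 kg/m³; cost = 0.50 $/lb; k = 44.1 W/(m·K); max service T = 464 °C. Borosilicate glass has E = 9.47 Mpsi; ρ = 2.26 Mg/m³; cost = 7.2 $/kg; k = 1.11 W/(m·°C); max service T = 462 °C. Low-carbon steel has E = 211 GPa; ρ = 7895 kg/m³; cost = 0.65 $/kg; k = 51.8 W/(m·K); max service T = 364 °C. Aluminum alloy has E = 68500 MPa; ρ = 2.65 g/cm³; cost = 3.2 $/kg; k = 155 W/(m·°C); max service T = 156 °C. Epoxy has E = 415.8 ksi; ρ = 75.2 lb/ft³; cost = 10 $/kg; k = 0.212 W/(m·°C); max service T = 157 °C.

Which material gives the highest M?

alloy steel

Screen on constraints: cost ≤ 5.2 $/kg; k ≥ 0.661 W/(m·K); max service T ≥ 413 °C. Survivors: gray cast iron, alloy steel.
In SI units:
  gray cast iron: E = 119.3 GPa, ρ = 7055 kg/m³
  alloy steel: E = 211.5 GPa, ρ = 7821 kg/m³
  alloy steel: M = 1.86×10⁻³
  gray cast iron: M = 1.55×10⁻³
Alloy steel has the largest M.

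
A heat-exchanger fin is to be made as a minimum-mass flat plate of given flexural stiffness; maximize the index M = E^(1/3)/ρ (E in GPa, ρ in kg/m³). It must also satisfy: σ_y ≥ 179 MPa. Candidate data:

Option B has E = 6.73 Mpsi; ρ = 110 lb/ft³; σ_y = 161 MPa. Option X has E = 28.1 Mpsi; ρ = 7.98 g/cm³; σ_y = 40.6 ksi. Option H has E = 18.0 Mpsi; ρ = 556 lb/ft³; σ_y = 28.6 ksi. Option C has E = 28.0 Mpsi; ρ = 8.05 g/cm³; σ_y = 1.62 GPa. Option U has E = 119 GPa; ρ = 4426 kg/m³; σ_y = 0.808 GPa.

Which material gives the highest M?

option U

Screen on constraints: σ_y ≥ 179 MPa. Survivors: option X, option H, option C, option U.
Convert each candidate to consistent units, then evaluate M:
  option X: E = 193.7 GPa, ρ = 7980 kg/m³
  option H: E = 124.1 GPa, ρ = 8906 kg/m³
  option C: E = 193.1 GPa, ρ = 8050 kg/m³
  option U: E = 119.0 GPa, ρ = 4426 kg/m³
  option U: M = 1.11×10⁻³
  option X: M = 0.725×10⁻³
  option C: M = 0.718×10⁻³
  option H: M = 0.560×10⁻³
The maximum is for option U.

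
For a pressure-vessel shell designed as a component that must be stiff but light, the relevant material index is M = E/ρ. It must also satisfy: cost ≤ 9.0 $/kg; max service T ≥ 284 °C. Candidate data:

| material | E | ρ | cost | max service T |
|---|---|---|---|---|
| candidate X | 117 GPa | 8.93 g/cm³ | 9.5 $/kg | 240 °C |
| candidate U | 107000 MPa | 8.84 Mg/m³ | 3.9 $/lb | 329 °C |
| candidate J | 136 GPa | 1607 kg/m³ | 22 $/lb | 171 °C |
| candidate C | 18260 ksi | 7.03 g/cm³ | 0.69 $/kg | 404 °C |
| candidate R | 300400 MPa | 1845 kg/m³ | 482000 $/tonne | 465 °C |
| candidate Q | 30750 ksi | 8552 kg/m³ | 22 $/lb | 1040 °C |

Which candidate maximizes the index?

Screen on constraints: cost ≤ 9.0 $/kg; max service T ≥ 284 °C. Survivors: candidate U, candidate C.
Putting every candidate on a common basis:
  candidate U: E = 107.0 GPa, ρ = 8840 kg/m³
  candidate C: E = 125.9 GPa, ρ = 7030 kg/m³
  candidate C: M = 17.9 MN·m/kg
  candidate U: M = 12.1 MN·m/kg
Highest index: candidate C.

candidate C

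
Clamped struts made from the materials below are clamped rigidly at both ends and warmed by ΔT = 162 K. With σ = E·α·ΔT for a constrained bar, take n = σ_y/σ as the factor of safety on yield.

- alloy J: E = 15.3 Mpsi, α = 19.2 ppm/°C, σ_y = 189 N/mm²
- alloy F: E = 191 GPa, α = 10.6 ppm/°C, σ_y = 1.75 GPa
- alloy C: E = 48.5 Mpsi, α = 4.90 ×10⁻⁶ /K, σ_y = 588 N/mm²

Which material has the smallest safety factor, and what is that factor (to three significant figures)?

With everything in SI (GPa, ×10⁻⁶/K, MPa):
  alloy J: E = 105.5, α = 19.2, σ_y = 189.0 → σ = 328 MPa, n = 0.576
  alloy F: E = 191.0, α = 10.6, σ_y = 1750 → σ = 328 MPa, n = 5.34
  alloy C: E = 334.4, α = 4.90, σ_y = 588.0 → σ = 265 MPa, n = 2.22
Smallest n: alloy J with n = 0.576.

alloy J, n = 0.576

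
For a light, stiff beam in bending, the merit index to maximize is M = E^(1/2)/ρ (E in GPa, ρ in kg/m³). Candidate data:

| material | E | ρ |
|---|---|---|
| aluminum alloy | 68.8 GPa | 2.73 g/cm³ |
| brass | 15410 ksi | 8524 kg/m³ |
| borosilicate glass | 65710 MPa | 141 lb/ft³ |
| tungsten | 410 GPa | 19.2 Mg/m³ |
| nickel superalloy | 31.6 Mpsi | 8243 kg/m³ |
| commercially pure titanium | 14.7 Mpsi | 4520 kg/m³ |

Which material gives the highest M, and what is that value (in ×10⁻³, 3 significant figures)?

Convert each candidate to consistent units, then evaluate M:
  aluminum alloy: E = 68.80 GPa, ρ = 2730 kg/m³
  brass: E = 106.2 GPa, ρ = 8524 kg/m³
  borosilicate glass: E = 65.71 GPa, ρ = 2259 kg/m³
  tungsten: E = 410.0 GPa, ρ = 19200 kg/m³
  nickel superalloy: E = 217.9 GPa, ρ = 8243 kg/m³
  commercially pure titanium: E = 101.4 GPa, ρ = 4520 kg/m³
  borosilicate glass: M = 3.59×10⁻³
  aluminum alloy: M = 3.04×10⁻³
  commercially pure titanium: M = 2.23×10⁻³
  nickel superalloy: M = 1.79×10⁻³
  brass: M = 1.21×10⁻³
  tungsten: M = 1.05×10⁻³
Borosilicate glass has the largest M.

borosilicate glass, M = 3.59×10⁻³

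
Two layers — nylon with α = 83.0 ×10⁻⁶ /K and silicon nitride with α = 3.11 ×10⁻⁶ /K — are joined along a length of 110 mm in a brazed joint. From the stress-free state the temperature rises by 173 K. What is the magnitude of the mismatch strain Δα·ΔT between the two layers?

0.0138

Δα = |83.0 − 3.11|×10⁻⁶/K = 79.9×10⁻⁶/K.
Mismatch strain = Δα·ΔT = 79.9×10⁻⁶ × 173.0 = 0.0138.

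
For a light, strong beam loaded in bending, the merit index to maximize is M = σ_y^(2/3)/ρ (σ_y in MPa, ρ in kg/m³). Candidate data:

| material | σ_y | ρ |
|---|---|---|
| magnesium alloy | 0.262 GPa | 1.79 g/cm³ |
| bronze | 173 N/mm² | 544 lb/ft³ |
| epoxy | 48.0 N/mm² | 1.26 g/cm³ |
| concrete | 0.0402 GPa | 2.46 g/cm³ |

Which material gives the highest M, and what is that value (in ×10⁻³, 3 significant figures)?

magnesium alloy, M = 22.9×10⁻³

After converting to SI:
  magnesium alloy: σ_y = 262.0 MPa, ρ = 1790 kg/m³
  bronze: σ_y = 173.0 MPa, ρ = 8714 kg/m³
  epoxy: σ_y = 48.00 MPa, ρ = 1260 kg/m³
  concrete: σ_y = 40.20 MPa, ρ = 2460 kg/m³
  magnesium alloy: M = 22.9×10⁻³
  epoxy: M = 10.5×10⁻³
  concrete: M = 4.77×10⁻³
  bronze: M = 3.56×10⁻³
Magnesium alloy has the largest M.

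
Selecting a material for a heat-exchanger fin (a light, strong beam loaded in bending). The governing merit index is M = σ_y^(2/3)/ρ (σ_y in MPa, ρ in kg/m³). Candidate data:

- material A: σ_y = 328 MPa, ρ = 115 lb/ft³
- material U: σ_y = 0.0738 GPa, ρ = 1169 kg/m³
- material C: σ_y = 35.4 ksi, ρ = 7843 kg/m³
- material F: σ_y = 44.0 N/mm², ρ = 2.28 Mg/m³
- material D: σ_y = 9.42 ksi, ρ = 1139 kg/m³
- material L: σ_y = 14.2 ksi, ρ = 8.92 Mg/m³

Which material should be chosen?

After converting to SI:
  material A: σ_y = 328.0 MPa, ρ = 1842 kg/m³
  material U: σ_y = 73.80 MPa, ρ = 1169 kg/m³
  material C: σ_y = 244.1 MPa, ρ = 7843 kg/m³
  material F: σ_y = 44.00 MPa, ρ = 2280 kg/m³
  material D: σ_y = 64.95 MPa, ρ = 1139 kg/m³
  material L: σ_y = 97.91 MPa, ρ = 8920 kg/m³
  material A: M = 25.8×10⁻³
  material U: M = 15.1×10⁻³
  material D: M = 14.2×10⁻³
  material F: M = 5.47×10⁻³
  material C: M = 4.98×10⁻³
  material L: M = 2.38×10⁻³
Highest index: material A.

material A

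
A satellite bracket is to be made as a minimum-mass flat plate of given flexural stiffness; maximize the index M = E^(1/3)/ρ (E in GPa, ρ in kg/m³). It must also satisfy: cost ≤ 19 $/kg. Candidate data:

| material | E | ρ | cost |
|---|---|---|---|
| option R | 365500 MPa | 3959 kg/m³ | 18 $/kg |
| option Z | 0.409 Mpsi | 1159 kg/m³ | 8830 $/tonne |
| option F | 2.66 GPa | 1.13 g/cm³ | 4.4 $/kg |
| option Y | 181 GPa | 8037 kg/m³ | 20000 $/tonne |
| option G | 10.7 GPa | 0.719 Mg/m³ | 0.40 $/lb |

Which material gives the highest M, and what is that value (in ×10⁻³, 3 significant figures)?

Screen on constraints: cost ≤ 19 $/kg. Survivors: option R, option Z, option F, option G.
Putting every candidate on a common basis:
  option R: E = 365.5 GPa, ρ = 3959 kg/m³
  option Z: E = 2.820 GPa, ρ = 1159 kg/m³
  option F: E = 2.660 GPa, ρ = 1130 kg/m³
  option G: E = 10.70 GPa, ρ = 719.0 kg/m³
  option G: M = 3.06×10⁻³
  option R: M = 1.81×10⁻³
  option F: M = 1.23×10⁻³
  option Z: M = 1.22×10⁻³
Highest index: option G.

option G, M = 3.06×10⁻³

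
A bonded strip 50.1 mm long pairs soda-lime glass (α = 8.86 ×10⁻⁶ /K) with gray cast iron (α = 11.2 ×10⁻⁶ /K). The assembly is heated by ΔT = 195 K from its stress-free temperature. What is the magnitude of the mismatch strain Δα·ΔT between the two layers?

4.56×10⁻⁴

Δα = |8.86 − 11.2|×10⁻⁶/K = 2.34×10⁻⁶/K.
Mismatch strain = Δα·ΔT = 2.34×10⁻⁶ × 195.0 = 4.56×10⁻⁴.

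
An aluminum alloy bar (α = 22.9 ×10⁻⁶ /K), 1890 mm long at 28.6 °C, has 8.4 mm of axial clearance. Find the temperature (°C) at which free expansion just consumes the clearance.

223 °C

α·L₀·ΔT = 8.4 mm ⇒ ΔT = 8.4 / (22.9×10⁻⁶ × 1890.0) = 194.1 K.
T = 28.6 + 194.1 = 222.7 °C.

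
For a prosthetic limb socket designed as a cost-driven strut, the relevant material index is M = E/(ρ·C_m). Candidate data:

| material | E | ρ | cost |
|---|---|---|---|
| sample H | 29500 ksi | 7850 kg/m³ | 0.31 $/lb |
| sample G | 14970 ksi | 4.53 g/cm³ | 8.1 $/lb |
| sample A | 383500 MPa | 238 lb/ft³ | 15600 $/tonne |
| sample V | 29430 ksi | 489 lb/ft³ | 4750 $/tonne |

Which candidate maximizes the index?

Putting every candidate on a common basis:
  sample H: E = 203.4 GPa, ρ = 7850 kg/m³, cost = 0.6834 $/kg
  sample G: E = 103.2 GPa, ρ = 4530 kg/m³, cost = 17.86 $/kg
  sample A: E = 383.5 GPa, ρ = 3812 kg/m³, cost = 15.60 $/kg
  sample V: E = 202.9 GPa, ρ = 7833 kg/m³, cost = 4.750 $/kg
  sample H: M = 37.9 MN·m per $
  sample A: M = 6.45 MN·m per $
  sample V: M = 5.45 MN·m per $
  sample G: M = 1.28 MN·m per $
Highest index: sample H.

sample H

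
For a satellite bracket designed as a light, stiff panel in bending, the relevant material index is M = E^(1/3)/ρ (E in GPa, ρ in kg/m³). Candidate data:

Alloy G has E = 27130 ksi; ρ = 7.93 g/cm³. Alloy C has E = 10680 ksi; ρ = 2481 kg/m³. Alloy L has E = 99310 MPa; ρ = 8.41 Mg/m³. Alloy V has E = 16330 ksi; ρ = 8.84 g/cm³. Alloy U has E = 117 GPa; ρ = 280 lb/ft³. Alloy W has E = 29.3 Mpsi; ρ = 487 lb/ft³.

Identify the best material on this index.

After converting to SI:
  alloy G: E = 187.1 GPa, ρ = 7930 kg/m³
  alloy C: E = 73.64 GPa, ρ = 2481 kg/m³
  alloy L: E = 99.31 GPa, ρ = 8410 kg/m³
  alloy V: E = 112.6 GPa, ρ = 8840 kg/m³
  alloy U: E = 117.0 GPa, ρ = 4485 kg/m³
  alloy W: E = 202.0 GPa, ρ = 7801 kg/m³
  alloy C: M = 1.69×10⁻³
  alloy U: M = 1.09×10⁻³
  alloy W: M = 0.752×10⁻³
  alloy G: M = 0.721×10⁻³
  alloy L: M = 0.551×10⁻³
  alloy V: M = 0.546×10⁻³
The maximum is for alloy C.

alloy C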